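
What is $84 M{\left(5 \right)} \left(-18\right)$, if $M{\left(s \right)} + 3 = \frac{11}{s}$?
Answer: $\frac{6048}{5} \approx 1209.6$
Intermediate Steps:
$M{\left(s \right)} = -3 + \frac{11}{s}$
$84 M{\left(5 \right)} \left(-18\right) = 84 \left(-3 + \frac{11}{5}\right) \left(-18\right) = 84 \left(- \frac{4}{5}\right) \left(-18\right) = \left(- \frac{336}{5}\right) \left(-18\right) = \frac{6048}{5}$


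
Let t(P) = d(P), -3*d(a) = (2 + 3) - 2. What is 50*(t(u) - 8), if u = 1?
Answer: -450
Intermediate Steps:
d(a) = -1 (d(a) = -((2 + 3) - 2)/3 = -(5 - 2)/3 = -⅓*3 = -1)
t(P) = -1
50*(t(u) - 8) = 50*(-1 - 8) = 50*(-9) = -450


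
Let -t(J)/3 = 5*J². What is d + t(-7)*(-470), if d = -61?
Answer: 345389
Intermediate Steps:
t(J) = -15*J²
d + t(-7)*(-470) = -61 - 15*(-7)²*(-470) = -61 - 15*49*(-470) = -61 - 735*(-470) = -61 + 345450 = 345389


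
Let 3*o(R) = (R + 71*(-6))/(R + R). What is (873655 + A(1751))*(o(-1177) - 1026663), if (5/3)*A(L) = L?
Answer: -15854678635030292/17655 ≈ -8.9803e+11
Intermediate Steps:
A(L) = 3*L/5
o(R) = (-426 + R)/(6*R) (o(R) = ((R + 71*(-6))/(R + R))/3 = ((R - 426)/((2*R)))/3 = ((-426 + R)*(1/(2*R)))/3 = ((-426 + R)/(2*R))/3 = (-426 + R)/(6*R))
(873655 + A(1751))*(o(-1177) - 1026663) = (873655 + (3/5)*1751)*((1/6)*(-426 - 1177)/(-1177) - 1026663) = (873655 + 5253/5)*((1/6)*(-1/1177)*(-1603) - 1026663) = 4373528*(1603/7062 - 1026663)/5 = (4373528/5)*(-7250292503/7062) = -15854678635030292/17655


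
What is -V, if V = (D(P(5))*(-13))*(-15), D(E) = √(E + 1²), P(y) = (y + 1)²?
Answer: -195*√37 ≈ -1186.1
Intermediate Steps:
P(y) = (1 + y)²
D(E) = √(1 + E) (D(E) = √(E + 1) = √(1 + E))
V = 195*√37 (V = (√(1 + (1 + 5)²)*(-13))*(-15) = (√(1 + 6²)*(-13))*(-15) = (√(1 + 36)*(-13))*(-15) = (√37*(-13))*(-15) = -13*√37*(-15) = 195*√37 ≈ 1186.1)
-V = -195*√37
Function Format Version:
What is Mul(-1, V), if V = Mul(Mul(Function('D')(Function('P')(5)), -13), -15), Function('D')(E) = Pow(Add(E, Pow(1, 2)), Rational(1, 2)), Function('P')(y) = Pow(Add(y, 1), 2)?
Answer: Mul(-195, Pow(37, Rational(1, 2))) ≈ -1186.1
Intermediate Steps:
Function('P')(y) = Pow(Add(1, y), 2)
Function('D')(E) = Pow(Add(1, E), Rational(1, 2)) (Function('D')(E) = Pow(Add(E, 1), Rational(1, 2)) = Pow(Add(1, E), Rational(1, 2)))
V = Mul(195, Pow(37, Rational(1, 2))) (V = Mul(Mul(Pow(Add(1, Pow(Add(1, 5), 2)), Rational(1, 2)), -13), -15) = Mul(Mul(Pow(Add(1, Pow(6, 2)), Rational(1, 2)), -13), -15) = Mul(Mul(Pow(Add(1, 36), Rational(1, 2)), -13), -15) = Mul(Mul(Pow(37, Rational(1, 2)), -13), -15) = Mul(Mul(-13, Pow(37, Rational(1, 2))), -15) = Mul(195, Pow(37, Rational(1, 2))) ≈ 1186.1)
Mul(-1, V) = Mul(-1, Mul(195, Pow(37, Rational(1, 2)))) = Mul(-195, Pow(37, Rational(1, 2)))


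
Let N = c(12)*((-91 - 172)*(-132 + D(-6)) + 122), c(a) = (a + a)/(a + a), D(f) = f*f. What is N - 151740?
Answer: -126370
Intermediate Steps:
D(f) = f**2
c(a) = 1 (c(a) = (2*a)/((2*a)) = (2*a)*(1/(2*a)) = 1)
N = 25370 (N = 1*((-91 - 172)*(-132 + (-6)**2) + 122) = 1*(-263*(-132 + 36) + 122) = 1*(-263*(-96) + 122) = 1*(25248 + 122) = 1*25370 = 25370)
N - 151740 = 25370 - 151740 = -126370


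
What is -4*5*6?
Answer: -120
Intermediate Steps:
-4*5*6 = -20*6 = -120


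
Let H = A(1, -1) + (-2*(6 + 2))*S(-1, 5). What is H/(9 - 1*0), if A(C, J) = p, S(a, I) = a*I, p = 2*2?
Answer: 28/3 ≈ 9.3333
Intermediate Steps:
p = 4
S(a, I) = I*a
A(C, J) = 4
H = 84 (H = 4 + (-2*(6 + 2))*(5*(-1)) = 4 - 2*8*(-5) = 4 - 16*(-5) = 4 + 80 = 84)
H/(9 - 1*0) = 84/(9 - 1*0) = 84/(9 + 0) = 84/9 = 84*(⅑) = 28/3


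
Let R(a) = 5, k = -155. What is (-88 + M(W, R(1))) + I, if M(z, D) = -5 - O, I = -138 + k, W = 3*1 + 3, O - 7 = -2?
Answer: -391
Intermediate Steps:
O = 5 (O = 7 - 2 = 5)
W = 6 (W = 3 + 3 = 6)
I = -293 (I = -138 - 155 = -293)
M(z, D) = -10 (M(z, D) = -5 - 1*5 = -5 - 5 = -10)
(-88 + M(W, R(1))) + I = (-88 - 10) - 293 = -98 - 293 = -391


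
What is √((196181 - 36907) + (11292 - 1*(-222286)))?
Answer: 2*√98213 ≈ 626.78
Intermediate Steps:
√((196181 - 36907) + (11292 - 1*(-222286))) = √(159274 + (11292 + 222286)) = √(159274 + 233578) = √392852 = 2*√98213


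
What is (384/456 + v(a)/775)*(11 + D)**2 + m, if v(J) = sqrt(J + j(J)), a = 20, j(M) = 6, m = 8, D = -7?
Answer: 408/19 + 16*sqrt(26)/775 ≈ 21.579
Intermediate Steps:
v(J) = sqrt(6 + J) (v(J) = sqrt(J + 6) = sqrt(6 + J))
(384/456 + v(a)/775)*(11 + D)**2 + m = (384/456 + sqrt(6 + 20)/775)*(11 - 7)**2 + 8 = (384*(1/456) + sqrt(26)*(1/775))*4**2 + 8 = (16/19 + sqrt(26)/775)*16 + 8 = (256/19 + 16*sqrt(26)/775) + 8 = 408/19 + 16*sqrt(26)/775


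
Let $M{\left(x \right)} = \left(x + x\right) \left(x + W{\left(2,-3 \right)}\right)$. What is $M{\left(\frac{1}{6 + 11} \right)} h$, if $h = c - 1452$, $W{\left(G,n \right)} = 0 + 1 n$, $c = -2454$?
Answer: $\frac{390600}{289} \approx 1351.6$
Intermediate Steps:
$W{\left(G,n \right)} = n$ ($W{\left(G,n \right)} = 0 + n = n$)
$h = -3906$ ($h = -2454 - 1452 = -3906$)
$M{\left(x \right)} = 2 x \left(-3 + x\right)$ ($M{\left(x \right)} = \left(x + x\right) \left(x - 3\right) = 2 x \left(-3 + x\right)$)
$M{\left(\frac{1}{6 + 11} \right)} h = \frac{2 \left(-3 + \frac{1}{6 + 11}\right)}{6 + 11} \left(-3906\right) = \frac{2 \left(-3 + \frac{1}{17}\right)}{17} \left(-3906\right) = 2 \cdot \frac{1}{17} \left(-3 + \frac{1}{17}\right) \left(-3906\right) = 2 \cdot \frac{1}{17} \left(- \frac{50}{17}\right) \left(-3906\right) = \left(- \frac{100}{289}\right) \left(-3906\right) = \frac{390600}{289}$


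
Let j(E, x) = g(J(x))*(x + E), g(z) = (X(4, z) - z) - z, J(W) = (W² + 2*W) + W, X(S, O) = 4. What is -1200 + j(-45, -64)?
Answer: 849436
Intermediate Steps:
J(W) = W² + 3*W
g(z) = 4 - 2*z (g(z) = (4 - z) - z = 4 - 2*z)
j(E, x) = (4 - 2*x*(3 + x))*(E + x) (j(E, x) = (4 - 2*x*(3 + x))*(x + E) = (4 - 2*x*(3 + x))*(E + x))
-1200 + j(-45, -64) = -1200 - 2*(-2 - 64*(3 - 64))*(-45 - 64) = -1200 - 2*(-2 - 64*(-61))*(-109) = -1200 - 2*(-2 + 3904)*(-109) = -1200 - 2*3902*(-109) = -1200 + 850636 = 849436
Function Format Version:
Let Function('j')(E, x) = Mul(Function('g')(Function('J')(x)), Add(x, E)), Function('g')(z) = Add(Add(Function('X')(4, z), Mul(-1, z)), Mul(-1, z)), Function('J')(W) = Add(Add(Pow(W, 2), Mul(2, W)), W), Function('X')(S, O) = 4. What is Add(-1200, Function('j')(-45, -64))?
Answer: 849436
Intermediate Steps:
Function('J')(W) = Add(Pow(W, 2), Mul(3, W))
Function('g')(z) = Add(4, Mul(-2, z)) (Function('g')(z) = Add(Add(4, Mul(-1, z)), Mul(-1, z)) = Add(4, Mul(-2, z)))
Function('j')(E, x) = Mul(Add(4, Mul(-2, x, Add(3, x))), Add(E, x)) (Function('j')(E, x) = Mul(Add(4, Mul(-2, Mul(x, Add(3, x)))), Add(x, E)) = Mul(Add(4, Mul(-2, x, Add(3, x))), Add(E, x)))
Add(-1200, Function('j')(-45, -64)) = Add(-1200, Mul(-2, Add(-2, Mul(-64, Add(3, -64))), Add(-45, -64))) = Add(-1200, Mul(-2, Add(-2, Mul(-64, -61)), -109)) = Add(-1200, Mul(-2, Add(-2, 3904), -109)) = Add(-1200, Mul(-2, 3902, -109)) = Add(-1200, 850636) = 849436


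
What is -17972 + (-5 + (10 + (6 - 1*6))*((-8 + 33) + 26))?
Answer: -17467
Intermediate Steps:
-17972 + (-5 + (10 + (6 - 1*6))*((-8 + 33) + 26)) = -17972 + (-5 + (10 + (6 - 6))*(25 + 26)) = -17972 + (-5 + (10 + 0)*51) = -17972 + (-5 + 10*51) = -17972 + (-5 + 510) = -17972 + 505 = -17467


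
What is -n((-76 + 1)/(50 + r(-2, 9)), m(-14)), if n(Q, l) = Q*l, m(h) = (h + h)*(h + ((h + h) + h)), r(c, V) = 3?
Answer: 117600/53 ≈ 2218.9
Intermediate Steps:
m(h) = 8*h² (m(h) = (2*h)*(h + (2*h + h)) = (2*h)*(h + 3*h) = (2*h)*(4*h) = 8*h²)
-n((-76 + 1)/(50 + r(-2, 9)), m(-14)) = -(-76 + 1)/(50 + 3)*8*(-14)² = -(-75/53)*8*196 = -(-75*1/53)*1568 = -(-75)*1568/53 = -1*(-117600/53) = 117600/53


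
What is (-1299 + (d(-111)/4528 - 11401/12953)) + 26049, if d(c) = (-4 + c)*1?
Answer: 1451563690677/58651184 ≈ 24749.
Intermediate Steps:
d(c) = -4 + c
(-1299 + (d(-111)/4528 - 11401/12953)) + 26049 = (-1299 + ((-4 - 111)/4528 - 11401/12953)) + 26049 = (-1299 + (-115*1/4528 - 11401*1/12953)) + 26049 = (-1299 + (-115/4528 - 11401/12953)) + 26049 = (-1299 - 53113323/58651184) + 26049 = -76241001339/58651184 + 26049 = 1451563690677/58651184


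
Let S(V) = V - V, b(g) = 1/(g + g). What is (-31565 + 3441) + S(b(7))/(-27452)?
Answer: -28124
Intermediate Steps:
b(g) = 1/(2*g)
S(V) = 0
(-31565 + 3441) + S(b(7))/(-27452) = (-31565 + 3441) + 0/(-27452) = -28124 + 0*(-1/27452) = -28124 + 0 = -28124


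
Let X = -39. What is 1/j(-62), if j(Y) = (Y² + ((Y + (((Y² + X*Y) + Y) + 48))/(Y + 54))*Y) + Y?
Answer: 2/103447 ≈ 1.9334e-5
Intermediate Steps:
j(Y) = Y + Y² + Y*(48 + Y² - 37*Y)/(54 + Y) (j(Y) = (Y² + ((Y + (((Y² - 39*Y) + Y) + 48))/(Y + 54))*Y) + Y = (Y² + ((Y + ((Y² - 38*Y) + 48))/(54 + Y))*Y) + Y = (Y² + ((Y + (48 + Y² - 38*Y))/(54 + Y))*Y) + Y = (Y² + ((48 + Y² - 37*Y)/(54 + Y))*Y) + Y = (Y² + Y*(48 + Y² - 37*Y)/(54 + Y)) + Y = Y + Y² + Y*(48 + Y² - 37*Y)/(54 + Y))
1/j(-62) = 1/(2*(-62)*(51 + (-62)² + 9*(-62))/(54 - 62)) = 1/(2*(-62)*(51 + 3844 - 558)/(-8)) = 1/(2*(-62)*(-⅛)*3337) = 1/(103447/2) = 2/103447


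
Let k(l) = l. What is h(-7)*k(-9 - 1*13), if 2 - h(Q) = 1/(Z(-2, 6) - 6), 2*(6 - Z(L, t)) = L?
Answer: -22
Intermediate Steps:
Z(L, t) = 6 - L/2
h(Q) = 1 (h(Q) = 2 - 1/((6 - 1/2*(-2)) - 6) = 2 - 1/((6 + 1) - 6) = 2 - 1/(7 - 6) = 2 - 1/1 = 2 - 1*1 = 2 - 1 = 1)
h(-7)*k(-9 - 1*13) = 1*(-9 - 1*13) = 1*(-9 - 13) = 1*(-22) = -22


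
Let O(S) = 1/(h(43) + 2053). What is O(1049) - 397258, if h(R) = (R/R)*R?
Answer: -832652767/2096 ≈ -3.9726e+5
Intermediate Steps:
h(R) = R (h(R) = 1*R = R)
O(S) = 1/2096 (O(S) = 1/(43 + 2053) = 1/2096)
O(1049) - 397258 = 1/2096 - 397258 = -832652767/2096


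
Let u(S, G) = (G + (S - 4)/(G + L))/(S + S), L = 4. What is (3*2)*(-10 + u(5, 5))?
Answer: -854/15 ≈ -56.933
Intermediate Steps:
u(S, G) = (G + (-4 + S)/(4 + G))/(2*S) (u(S, G) = (G + (S - 4)/(G + 4))/(S + S) = (G + (-4 + S)/(4 + G))/((2*S)) = (G + (-4 + S)/(4 + G))*(1/(2*S)) = (G + (-4 + S)/(4 + G))/(2*S))
(3*2)*(-10 + u(5, 5)) = (3*2)*(-10 + (½)*(-4 + 5 + 5² + 4*5)/(5*(4 + 5))) = 6*(-10 + (½)*(⅕)*(-4 + 5 + 25 + 20)/9) = 6*(-10 + (½)*(⅕)*(⅑)*46) = 6*(-10 + 23/45) = 6*(-427/45) = -854/15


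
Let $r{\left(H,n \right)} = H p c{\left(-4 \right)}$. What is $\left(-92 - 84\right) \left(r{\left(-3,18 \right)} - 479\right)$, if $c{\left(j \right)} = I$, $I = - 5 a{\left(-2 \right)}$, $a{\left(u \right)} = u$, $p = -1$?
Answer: $79024$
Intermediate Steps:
$I = 10$ ($I = \left(-5\right) \left(-2\right) = 10$)
$c{\left(j \right)} = 10$
$r{\left(H,n \right)} = - 10 H$ ($r{\left(H,n \right)} = H \left(-1\right) 10 = - H 10 = - 10 H$)
$\left(-92 - 84\right) \left(r{\left(-3,18 \right)} - 479\right) = \left(-92 - 84\right) \left(\left(-10\right) \left(-3\right) - 479\right) = - 176 \left(30 - 479\right) = \left(-176\right) \left(-449\right) = 79024$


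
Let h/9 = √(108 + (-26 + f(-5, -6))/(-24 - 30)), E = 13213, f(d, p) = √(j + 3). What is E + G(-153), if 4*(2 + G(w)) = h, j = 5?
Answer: 13211 + √(8787 - 3*√2)/4 ≈ 13234.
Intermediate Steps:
f(d, p) = 2*√2 (f(d, p) = √(5 + 3) = √8 = 2*√2)
h = 9*√(2929/27 - √2/27) (h = 9*√(108 + (-26 + 2*√2)/(-24 - 30)) = 9*√(108 + (-26 + 2*√2)/(-54)) = 9*√(108 + (-26 + 2*√2)*(-1/54)) = 9*√(108 + (13/27 - √2/27)) = 9*√(2929/27 - √2/27) ≈ 93.716)
G(w) = -2 + √(8787 - 3*√2)/4
E + G(-153) = 13213 + (-2 + √(8787 - 3*√2)/4) = 13211 + √(8787 - 3*√2)/4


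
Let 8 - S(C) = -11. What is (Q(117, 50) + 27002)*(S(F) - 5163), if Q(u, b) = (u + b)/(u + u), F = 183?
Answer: -16251529220/117 ≈ -1.3890e+8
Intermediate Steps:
Q(u, b) = (b + u)/(2*u) (Q(u, b) = (b + u)/((2*u)) = (b + u)*(1/(2*u)) = (b + u)/(2*u))
S(C) = 19 (S(C) = 8 - 1*(-11) = 8 + 11 = 19)
(Q(117, 50) + 27002)*(S(F) - 5163) = ((1/2)*(50 + 117)/117 + 27002)*(19 - 5163) = ((1/2)*(1/117)*167 + 27002)*(-5144) = (167/234 + 27002)*(-5144) = (6318635/234)*(-5144) = -16251529220/117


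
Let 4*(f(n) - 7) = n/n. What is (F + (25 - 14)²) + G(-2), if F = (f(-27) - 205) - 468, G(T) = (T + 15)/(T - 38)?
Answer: -21803/40 ≈ -545.08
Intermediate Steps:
f(n) = 29/4 (f(n) = 7 + (n/n)/4 = 7 + (¼)*1 = 7 + ¼ = 29/4)
G(T) = (15 + T)/(-38 + T)
F = -2663/4 (F = (29/4 - 205) - 468 = -791/4 - 468 = -2663/4 ≈ -665.75)
(F + (25 - 14)²) + G(-2) = (-2663/4 + (25 - 14)²) + (15 - 2)/(-38 - 2) = (-2663/4 + 11²) + 13/(-40) = (-2663/4 + 121) - 1/40*13 = -2179/4 - 13/40 = -21803/40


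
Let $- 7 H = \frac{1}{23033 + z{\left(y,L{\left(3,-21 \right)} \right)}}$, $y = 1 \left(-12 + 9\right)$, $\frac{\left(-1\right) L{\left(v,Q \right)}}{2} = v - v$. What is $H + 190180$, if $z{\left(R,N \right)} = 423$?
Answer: $\frac{31226034559}{164192} \approx 1.9018 \cdot 10^{5}$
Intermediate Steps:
$L{\left(v,Q \right)} = 0$ ($L{\left(v,Q \right)} = - 2 \left(v - v\right) = \left(-2\right) 0 = 0$)
$y = -3$ ($y = 1 \left(-3\right) = -3$)
$H = - \frac{1}{164192}$ ($H = - \frac{1}{7 \left(23033 + 423\right)} = - \frac{1}{7 \cdot 23456} = \left(- \frac{1}{7}\right) \frac{1}{23456} = - \frac{1}{164192} \approx -6.0904 \cdot 10^{-6}$)
$H + 190180 = - \frac{1}{164192} + 190180 = \frac{31226034559}{164192}$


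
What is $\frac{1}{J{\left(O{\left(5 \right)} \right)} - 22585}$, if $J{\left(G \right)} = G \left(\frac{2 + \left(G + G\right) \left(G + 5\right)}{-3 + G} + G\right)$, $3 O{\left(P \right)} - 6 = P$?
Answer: $- \frac{1}{22211} \approx -4.5023 \cdot 10^{-5}$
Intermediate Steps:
$O{\left(P \right)} = 2 + \frac{P}{3}$
$J{\left(G \right)} = G \left(G + \frac{2 + 2 G \left(5 + G\right)}{-3 + G}\right)$ ($J{\left(G \right)} = G \left(\frac{2 + 2 G \left(5 + G\right)}{-3 + G} + G\right) = G \left(G + \frac{2 + 2 G \left(5 + G\right)}{-3 + G}\right)$)
$\frac{1}{J{\left(O{\left(5 \right)} \right)} - 22585} = \frac{1}{\frac{\left(2 + \frac{1}{3} \cdot 5\right) \left(2 + 3 \left(2 + \frac{1}{3} \cdot 5\right)^{2} + 7 \left(2 + \frac{1}{3} \cdot 5\right)\right)}{-3 + \left(2 + \frac{1}{3} \cdot 5\right)} - 22585} = \frac{1}{\frac{\left(2 + \frac{5}{3}\right) \left(2 + 3 \left(2 + \frac{5}{3}\right)^{2} + 7 \left(2 + \frac{5}{3}\right)\right)}{-3 + \left(2 + \frac{5}{3}\right)} - 22585} = \frac{1}{\frac{11 \left(2 + 3 \left(\frac{11}{3}\right)^{2} + 7 \cdot \frac{11}{3}\right)}{3 \left(-3 + \frac{11}{3}\right)} - 22585} = \frac{1}{\frac{11 \left(2 + 3 \cdot \frac{121}{9} + \frac{77}{3}\right)}{3 \cdot \frac{2}{3}} - 22585} = \frac{1}{\frac{11}{3} \cdot \frac{3}{2} \left(2 + \frac{121}{3} + \frac{77}{3}\right) - 22585} = \frac{1}{\frac{11}{3} \cdot \frac{3}{2} \cdot 68 - 22585} = \frac{1}{374 - 22585} = \frac{1}{-22211} = - \frac{1}{22211}$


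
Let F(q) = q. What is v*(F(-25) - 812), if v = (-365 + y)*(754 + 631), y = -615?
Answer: 1136060100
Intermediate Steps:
v = -1357300 (v = (-365 - 615)*(754 + 631) = -980*1385 = -1357300)
v*(F(-25) - 812) = -1357300*(-25 - 812) = -1357300*(-837) = 1136060100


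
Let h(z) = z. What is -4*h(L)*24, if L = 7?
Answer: -672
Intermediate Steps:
-4*h(L)*24 = -4*7*24 = -28*24 = -672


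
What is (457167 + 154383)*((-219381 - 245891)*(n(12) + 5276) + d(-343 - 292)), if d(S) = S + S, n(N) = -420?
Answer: -1381712893478100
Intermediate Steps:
d(S) = 2*S
(457167 + 154383)*((-219381 - 245891)*(n(12) + 5276) + d(-343 - 292)) = (457167 + 154383)*((-219381 - 245891)*(-420 + 5276) + 2*(-343 - 292)) = 611550*(-465272*4856 + 2*(-635)) = 611550*(-2259360832 - 1270) = 611550*(-2259362102) = -1381712893478100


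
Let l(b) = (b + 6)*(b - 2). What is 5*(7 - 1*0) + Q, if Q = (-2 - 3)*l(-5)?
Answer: 70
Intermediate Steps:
l(b) = (-2 + b)*(6 + b) (l(b) = (6 + b)*(-2 + b) = (-2 + b)*(6 + b))
Q = 35 (Q = (-2 - 3)*(-12 + (-5)² + 4*(-5)) = -5*(-12 + 25 - 20) = -5*(-7) = 35)
5*(7 - 1*0) + Q = 5*(7 - 1*0) + 35 = 5*(7 + 0) + 35 = 5*7 + 35 = 35 + 35 = 70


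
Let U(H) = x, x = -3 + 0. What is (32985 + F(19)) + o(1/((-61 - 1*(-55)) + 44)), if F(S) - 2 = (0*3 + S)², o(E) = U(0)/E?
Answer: 33234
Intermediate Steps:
x = -3
U(H) = -3
o(E) = -3/E
F(S) = 2 + S² (F(S) = 2 + (0*3 + S)² = 2 + (0 + S)² = 2 + S²)
(32985 + F(19)) + o(1/((-61 - 1*(-55)) + 44)) = (32985 + (2 + 19²)) - (-51 + 165) = (32985 + (2 + 361)) - 3/(1/((-61 + 55) + 44)) = (32985 + 363) - 3/(1/(-6 + 44)) = 33348 - 3/(1/38) = 33348 - 3/1/38 = 33348 - 3*38 = 33348 - 114 = 33234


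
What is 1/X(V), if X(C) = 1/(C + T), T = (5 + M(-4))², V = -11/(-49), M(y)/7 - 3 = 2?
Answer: 78411/49 ≈ 1600.2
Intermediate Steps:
M(y) = 35 (M(y) = 21 + 7*2 = 21 + 14 = 35)
V = 11/49 (V = -11*(-1/49) = 11/49 ≈ 0.22449)
T = 1600 (T = (5 + 35)² = 40² = 1600)
X(C) = 1/(1600 + C) (X(C) = 1/(C + 1600) = 1/(1600 + C))
1/X(V) = 1/(1/(1600 + 11/49)) = 1/(1/(78411/49)) = 1/(49/78411) = 78411/49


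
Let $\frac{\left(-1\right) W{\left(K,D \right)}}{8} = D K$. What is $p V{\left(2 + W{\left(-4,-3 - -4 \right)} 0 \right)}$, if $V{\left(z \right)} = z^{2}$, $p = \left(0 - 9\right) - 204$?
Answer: $-852$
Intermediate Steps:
$W{\left(K,D \right)} = - 8 D K$
$p = -213$ ($p = \left(0 - 9\right) - 204 = -9 - 204 = -213$)
$p V{\left(2 + W{\left(-4,-3 - -4 \right)} 0 \right)} = - 213 \left(2 + \left(-8\right) \left(-3 - -4\right) \left(-4\right) 0\right)^{2} = - 213 \left(2 + \left(-8\right) \left(-3 + 4\right) \left(-4\right) 0\right)^{2} = - 213 \left(2 + \left(-8\right) 1 \left(-4\right) 0\right)^{2} = - 213 \left(2 + 32 \cdot 0\right)^{2} = - 213 \left(2 + 0\right)^{2} = - 213 \cdot 2^{2} = \left(-213\right) 4 = -852$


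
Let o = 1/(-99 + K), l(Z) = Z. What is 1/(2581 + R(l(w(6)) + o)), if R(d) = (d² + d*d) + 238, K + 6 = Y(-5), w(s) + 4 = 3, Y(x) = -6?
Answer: 12321/34757987 ≈ 0.00035448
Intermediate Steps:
w(s) = -1 (w(s) = -4 + 3 = -1)
K = -12 (K = -6 - 6 = -12)
o = -1/111 (o = 1/(-99 - 12) = 1/(-111) = -1/111 ≈ -0.0090090)
R(d) = 238 + 2*d² (R(d) = (d² + d²) + 238 = 2*d² + 238 = 238 + 2*d²)
1/(2581 + R(l(w(6)) + o)) = 1/(2581 + (238 + 2*(-1 - 1/111)²)) = 1/(2581 + (238 + 2*(-112/111)²)) = 1/(2581 + (238 + 2*(12544/12321))) = 1/(2581 + (238 + 25088/12321)) = 1/(2581 + 2957486/12321) = 1/(34757987/12321) = 12321/34757987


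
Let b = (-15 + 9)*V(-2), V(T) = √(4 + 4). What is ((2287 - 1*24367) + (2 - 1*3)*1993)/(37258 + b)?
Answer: -448455917/694079138 - 72219*√2/347039569 ≈ -0.64641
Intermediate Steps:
V(T) = 2*√2 (V(T) = √8 = 2*√2)
b = -12*√2 (b = (-15 + 9)*(2*√2) = -12*√2 ≈ -16.971)
((2287 - 1*24367) + (2 - 1*3)*1993)/(37258 + b) = ((2287 - 1*24367) + (2 - 1*3)*1993)/(37258 - 12*√2) = ((2287 - 24367) + (2 - 3)*1993)/(37258 - 12*√2) = (-22080 - 1*1993)/(37258 - 12*√2) = (-22080 - 1993)/(37258 - 12*√2) = -24073/(37258 - 12*√2)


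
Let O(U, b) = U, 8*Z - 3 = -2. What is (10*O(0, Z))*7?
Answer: 0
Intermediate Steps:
Z = ⅛ (Z = 3/8 + (⅛)*(-2) = 3/8 - ¼ = ⅛ ≈ 0.12500)
(10*O(0, Z))*7 = (10*0)*7 = 0*7 = 0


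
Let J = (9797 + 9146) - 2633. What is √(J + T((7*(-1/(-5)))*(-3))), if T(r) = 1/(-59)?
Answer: 3*√6308339/59 ≈ 127.71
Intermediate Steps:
J = 16310 (J = 18943 - 2633 = 16310)
T(r) = -1/59
√(J + T((7*(-1/(-5)))*(-3))) = √(16310 - 1/59) = √(962289/59) = 3*√6308339/59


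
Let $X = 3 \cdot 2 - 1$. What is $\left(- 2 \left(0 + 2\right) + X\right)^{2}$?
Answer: $1$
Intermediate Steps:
$X = 5$ ($X = 6 - 1 = 5$)
$\left(- 2 \left(0 + 2\right) + X\right)^{2} = \left(- 2 \left(0 + 2\right) + 5\right)^{2} = \left(\left(-2\right) 2 + 5\right)^{2} = \left(-4 + 5\right)^{2} = 1^{2} = 1$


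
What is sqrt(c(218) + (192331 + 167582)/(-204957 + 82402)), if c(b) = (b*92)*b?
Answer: sqrt(65669330919591485)/122555 ≈ 2091.0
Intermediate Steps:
c(b) = 92*b**2 (c(b) = (92*b)*b = 92*b**2)
sqrt(c(218) + (192331 + 167582)/(-204957 + 82402)) = sqrt(92*218**2 + (192331 + 167582)/(-204957 + 82402)) = sqrt(92*47524 + 359913/(-122555)) = sqrt(4372208 + 359913*(-1/122555)) = sqrt(4372208 - 359913/122555) = sqrt(535835591527/122555) = sqrt(65669330919591485)/122555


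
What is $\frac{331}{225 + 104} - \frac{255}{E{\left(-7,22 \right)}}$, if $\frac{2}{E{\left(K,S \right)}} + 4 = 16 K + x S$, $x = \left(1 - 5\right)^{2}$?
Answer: $- \frac{9899279}{329} \approx -30089.0$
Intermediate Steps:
$x = 16$ ($x = \left(-4\right)^{2} = 16$)
$E{\left(K,S \right)} = \frac{2}{-4 + 16 K + 16 S}$ ($E{\left(K,S \right)} = \frac{2}{-4 + \left(16 K + 16 S\right)} = \frac{2}{-4 + 16 K + 16 S}$)
$\frac{331}{225 + 104} - \frac{255}{E{\left(-7,22 \right)}} = \frac{331}{225 + 104} - \frac{255}{\frac{1}{2} \frac{1}{-1 + 4 \left(-7\right) + 4 \cdot 22}} = \frac{331}{329} - \frac{255}{\frac{1}{2} \frac{1}{-1 - 28 + 88}} = 331 \cdot \frac{1}{329} - \frac{255}{\frac{1}{2} \cdot \frac{1}{59}} = \frac{331}{329} - \frac{255}{\frac{1}{2} \cdot \frac{1}{59}} = \frac{331}{329} - 255 \frac{1}{\frac{1}{118}} = \frac{331}{329} - 30090 = - \frac{9899279}{329}$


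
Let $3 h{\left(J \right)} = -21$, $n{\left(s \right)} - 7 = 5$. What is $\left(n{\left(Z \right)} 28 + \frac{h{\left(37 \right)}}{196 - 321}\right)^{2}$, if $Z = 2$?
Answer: $\frac{1764588049}{15625} \approx 1.1293 \cdot 10^{5}$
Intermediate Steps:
$n{\left(s \right)} = 12$ ($n{\left(s \right)} = 7 + 5 = 12$)
$h{\left(J \right)} = -7$ ($h{\left(J \right)} = \frac{1}{3} \left(-21\right) = -7$)
$\left(n{\left(Z \right)} 28 + \frac{h{\left(37 \right)}}{196 - 321}\right)^{2} = \left(12 \cdot 28 - \frac{7}{196 - 321}\right)^{2} = \left(336 - \frac{7}{196 - 321}\right)^{2} = \left(336 - \frac{7}{-125}\right)^{2} = \left(336 - - \frac{7}{125}\right)^{2} = \left(336 + \frac{7}{125}\right)^{2} = \left(\frac{42007}{125}\right)^{2} = \frac{1764588049}{15625}$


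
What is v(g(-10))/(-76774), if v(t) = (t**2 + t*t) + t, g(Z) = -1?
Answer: -1/76774 ≈ -1.3025e-5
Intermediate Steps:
v(t) = t + 2*t**2 (v(t) = (t**2 + t**2) + t = 2*t**2 + t = t + 2*t**2)
v(g(-10))/(-76774) = -(1 + 2*(-1))/(-76774) = -(1 - 2)*(-1/76774) = -1*(-1)*(-1/76774) = 1*(-1/76774) = -1/76774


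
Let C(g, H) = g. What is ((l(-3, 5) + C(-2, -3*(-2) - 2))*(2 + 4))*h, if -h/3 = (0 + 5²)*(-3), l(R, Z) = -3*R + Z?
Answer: 16200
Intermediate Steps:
l(R, Z) = Z - 3*R
h = 225 (h = -3*(0 + 5²)*(-3) = -3*(0 + 25)*(-3) = -75*(-3) = -3*(-75) = 225)
((l(-3, 5) + C(-2, -3*(-2) - 2))*(2 + 4))*h = (((5 - 3*(-3)) - 2)*(2 + 4))*225 = (((5 + 9) - 2)*6)*225 = ((14 - 2)*6)*225 = (12*6)*225 = 72*225 = 16200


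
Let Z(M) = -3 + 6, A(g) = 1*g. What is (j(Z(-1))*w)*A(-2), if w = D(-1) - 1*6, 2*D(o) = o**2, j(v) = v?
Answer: 33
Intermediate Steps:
A(g) = g
Z(M) = 3
D(o) = o**2/2
w = -11/2 (w = (1/2)*(-1)**2 - 1*6 = (1/2)*1 - 6 = 1/2 - 6 = -11/2 ≈ -5.5000)
(j(Z(-1))*w)*A(-2) = (3*(-11/2))*(-2) = -33/2*(-2) = 33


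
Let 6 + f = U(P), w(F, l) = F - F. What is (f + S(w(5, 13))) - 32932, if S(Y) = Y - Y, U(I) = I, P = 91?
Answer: -32847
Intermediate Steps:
w(F, l) = 0
S(Y) = 0
f = 85 (f = -6 + 91 = 85)
(f + S(w(5, 13))) - 32932 = (85 + 0) - 32932 = 85 - 32932 = -32847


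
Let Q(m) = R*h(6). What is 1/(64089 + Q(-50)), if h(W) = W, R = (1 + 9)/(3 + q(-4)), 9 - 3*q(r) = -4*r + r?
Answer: 1/64119 ≈ 1.5596e-5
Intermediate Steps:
q(r) = 3 + r (q(r) = 3 - (-4*r + r)/3 = 3 - (-1)*r = 3 + r)
R = 5 (R = (1 + 9)/(3 + (3 - 4)) = 10/(3 - 1) = 10/2 = 10*(½) = 5)
Q(m) = 30 (Q(m) = 5*6 = 30)
1/(64089 + Q(-50)) = 1/(64089 + 30) = 1/64119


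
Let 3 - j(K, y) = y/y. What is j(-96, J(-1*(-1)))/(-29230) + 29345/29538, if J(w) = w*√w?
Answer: 428847637/431697870 ≈ 0.99340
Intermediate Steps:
J(w) = w^(3/2)
j(K, y) = 2 (j(K, y) = 3 - y/y = 3 - 1*1 = 3 - 1 = 2)
j(-96, J(-1*(-1)))/(-29230) + 29345/29538 = 2/(-29230) + 29345/29538 = 2*(-1/29230) + 29345*(1/29538) = -1/14615 + 29345/29538 = 428847637/431697870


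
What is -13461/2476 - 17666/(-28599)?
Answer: -341230123/70811124 ≈ -4.8189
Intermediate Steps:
-13461/2476 - 17666/(-28599) = -13461*1/2476 - 17666*(-1/28599) = -13461/2476 + 17666/28599 = -341230123/70811124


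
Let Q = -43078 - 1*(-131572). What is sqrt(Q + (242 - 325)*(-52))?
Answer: sqrt(92810) ≈ 304.65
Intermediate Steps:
Q = 88494 (Q = -43078 + 131572 = 88494)
sqrt(Q + (242 - 325)*(-52)) = sqrt(88494 + (242 - 325)*(-52)) = sqrt(88494 - 83*(-52)) = sqrt(88494 + 4316) = sqrt(92810)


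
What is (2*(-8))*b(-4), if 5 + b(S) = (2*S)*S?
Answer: -432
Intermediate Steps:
b(S) = -5 + 2*S² (b(S) = -5 + (2*S)*S = -5 + 2*S²)
(2*(-8))*b(-4) = (2*(-8))*(-5 + 2*(-4)²) = -16*(-5 + 2*16) = -16*(-5 + 32) = -16*27 = -432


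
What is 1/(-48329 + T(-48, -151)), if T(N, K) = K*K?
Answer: -1/25528 ≈ -3.9173e-5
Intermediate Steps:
T(N, K) = K**2
1/(-48329 + T(-48, -151)) = 1/(-48329 + (-151)**2) = 1/(-48329 + 22801) = 1/(-25528) = -1/25528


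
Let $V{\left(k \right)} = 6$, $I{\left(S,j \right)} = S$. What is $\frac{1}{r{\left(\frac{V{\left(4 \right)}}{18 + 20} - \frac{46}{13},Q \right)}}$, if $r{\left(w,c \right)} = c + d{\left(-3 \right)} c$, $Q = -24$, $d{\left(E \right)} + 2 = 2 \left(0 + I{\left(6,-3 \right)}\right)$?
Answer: $- \frac{1}{264} \approx -0.0037879$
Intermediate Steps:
$d{\left(E \right)} = 10$ ($d{\left(E \right)} = -2 + 2 \left(0 + 6\right) = -2 + 2 \cdot 6 = -2 + 12 = 10$)
$r{\left(w,c \right)} = 11 c$ ($r{\left(w,c \right)} = c + 10 c = 11 c$)
$\frac{1}{r{\left(\frac{V{\left(4 \right)}}{18 + 20} - \frac{46}{13},Q \right)}} = \frac{1}{11 \left(-24\right)} = \frac{1}{-264} = - \frac{1}{264}$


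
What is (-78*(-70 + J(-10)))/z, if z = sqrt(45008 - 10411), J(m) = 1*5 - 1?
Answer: 5148*sqrt(34597)/34597 ≈ 27.677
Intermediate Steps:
J(m) = 4 (J(m) = 5 - 1 = 4)
z = sqrt(34597) ≈ 186.00
(-78*(-70 + J(-10)))/z = (-78*(-70 + 4))/(sqrt(34597)) = (-78*(-66))*(sqrt(34597)/34597) = 5148*(sqrt(34597)/34597) = 5148*sqrt(34597)/34597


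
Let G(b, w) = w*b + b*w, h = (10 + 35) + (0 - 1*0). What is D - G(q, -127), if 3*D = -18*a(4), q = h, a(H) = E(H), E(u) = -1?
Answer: 11436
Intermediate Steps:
a(H) = -1
h = 45 (h = 45 + (0 + 0) = 45 + 0 = 45)
q = 45
G(b, w) = 2*b*w (G(b, w) = b*w + b*w = 2*b*w)
D = 6 (D = (-18*(-1))/3 = (⅓)*18 = 6)
D - G(q, -127) = 6 - 2*45*(-127) = 6 - 1*(-11430) = 6 + 11430 = 11436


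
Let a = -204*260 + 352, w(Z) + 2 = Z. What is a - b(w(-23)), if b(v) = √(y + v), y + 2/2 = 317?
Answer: -52688 - √291 ≈ -52705.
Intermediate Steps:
y = 316 (y = -1 + 317 = 316)
w(Z) = -2 + Z
b(v) = √(316 + v)
a = -52688 (a = -53040 + 352 = -52688)
a - b(w(-23)) = -52688 - √(316 + (-2 - 23)) = -52688 - √(316 - 25) = -52688 - √291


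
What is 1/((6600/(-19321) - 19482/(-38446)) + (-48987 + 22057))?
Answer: -371407583/10001944876129 ≈ -3.7134e-5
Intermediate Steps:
1/((6600/(-19321) - 19482/(-38446)) + (-48987 + 22057)) = 1/((6600*(-1/19321) - 19482*(-1/38446)) - 26930) = 1/((-6600/19321 + 9741/19223) - 26930) = 1/(61334061/371407583 - 26930) = 1/(-10001944876129/371407583) = -371407583/10001944876129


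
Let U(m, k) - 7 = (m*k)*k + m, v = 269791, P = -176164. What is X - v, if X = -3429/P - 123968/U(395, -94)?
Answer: -82950206683654121/307460967004 ≈ -2.6979e+5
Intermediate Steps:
U(m, k) = 7 + m + m*k² (U(m, k) = 7 + ((m*k)*k + m) = 7 + ((k*m)*k + m) = 7 + (m*k² + m) = 7 + (m + m*k²) = 7 + m + m*k²)
X = -4934677957/307460967004 (X = -3429/(-176164) - 123968/(7 + 395 + 395*(-94)²) = -3429*(-1/176164) - 123968/(7 + 395 + 395*8836) = 3429/176164 - 123968/(7 + 395 + 3490220) = 3429/176164 - 123968/3490622 = 3429/176164 - 123968*1/3490622 = 3429/176164 - 61984/1745311 = -4934677957/307460967004 ≈ -0.016050)
X - v = -4934677957/307460967004 - 1*269791 = -4934677957/307460967004 - 269791 = -82950206683654121/307460967004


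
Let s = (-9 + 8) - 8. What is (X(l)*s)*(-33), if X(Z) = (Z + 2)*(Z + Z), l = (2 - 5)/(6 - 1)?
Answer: -12474/25 ≈ -498.96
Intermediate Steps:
l = -⅗ (l = -3/5 = -3*⅕ = -⅗ ≈ -0.60000)
X(Z) = 2*Z*(2 + Z) (X(Z) = (2 + Z)*(2*Z) = 2*Z*(2 + Z))
s = -9 (s = -1 - 8 = -9)
(X(l)*s)*(-33) = ((2*(-⅗)*(2 - ⅗))*(-9))*(-33) = ((2*(-⅗)*(7/5))*(-9))*(-33) = -42/25*(-9)*(-33) = (378/25)*(-33) = -12474/25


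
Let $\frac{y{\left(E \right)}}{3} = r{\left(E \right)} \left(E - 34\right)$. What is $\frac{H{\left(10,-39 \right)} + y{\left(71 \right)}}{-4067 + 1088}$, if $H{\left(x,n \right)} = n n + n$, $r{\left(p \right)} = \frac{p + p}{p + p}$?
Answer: $- \frac{177}{331} \approx -0.53474$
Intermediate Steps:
$r{\left(p \right)} = 1$ ($r{\left(p \right)} = \frac{2 p}{2 p} = 2 p \frac{1}{2 p} = 1$)
$y{\left(E \right)} = -102 + 3 E$ ($y{\left(E \right)} = 3 \cdot 1 \left(E - 34\right) = 3 \cdot 1 \left(-34 + E\right) = 3 \left(-34 + E\right) = -102 + 3 E$)
$H{\left(x,n \right)} = n + n^{2}$ ($H{\left(x,n \right)} = n^{2} + n = n + n^{2}$)
$\frac{H{\left(10,-39 \right)} + y{\left(71 \right)}}{-4067 + 1088} = \frac{- 39 \left(1 - 39\right) + \left(-102 + 3 \cdot 71\right)}{-4067 + 1088} = \frac{\left(-39\right) \left(-38\right) + \left(-102 + 213\right)}{-2979} = \left(1482 + 111\right) \left(- \frac{1}{2979}\right) = 1593 \left(- \frac{1}{2979}\right) = - \frac{177}{331}$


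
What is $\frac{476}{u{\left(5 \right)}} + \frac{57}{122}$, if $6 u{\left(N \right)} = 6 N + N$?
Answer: $\frac{50061}{610} \approx 82.067$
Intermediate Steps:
$u{\left(N \right)} = \frac{7 N}{6}$ ($u{\left(N \right)} = \frac{6 N + N}{6} = \frac{7 N}{6}$)
$\frac{476}{u{\left(5 \right)}} + \frac{57}{122} = \frac{476}{\frac{7}{6} \cdot 5} + \frac{57}{122} = \frac{476}{\frac{35}{6}} + 57 \cdot \frac{1}{122} = 476 \cdot \frac{6}{35} + \frac{57}{122} = \frac{408}{5} + \frac{57}{122} = \frac{50061}{610}$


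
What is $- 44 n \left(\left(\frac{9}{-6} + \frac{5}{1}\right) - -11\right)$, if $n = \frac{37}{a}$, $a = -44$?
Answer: $\frac{1073}{2} \approx 536.5$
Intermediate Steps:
$n = - \frac{37}{44}$ ($n = \frac{37}{-44} = 37 \left(- \frac{1}{44}\right) = - \frac{37}{44} \approx -0.84091$)
$- 44 n \left(\left(\frac{9}{-6} + \frac{5}{1}\right) - -11\right) = \left(-44\right) \left(- \frac{37}{44}\right) \left(\left(\frac{9}{-6} + \frac{5}{1}\right) - -11\right) = 37 \left(\left(9 \left(- \frac{1}{6}\right) + 5 \cdot 1\right) + 11\right) = 37 \left(\left(- \frac{3}{2} + 5\right) + 11\right) = 37 \left(\frac{7}{2} + 11\right) = 37 \cdot \frac{29}{2} = \frac{1073}{2}$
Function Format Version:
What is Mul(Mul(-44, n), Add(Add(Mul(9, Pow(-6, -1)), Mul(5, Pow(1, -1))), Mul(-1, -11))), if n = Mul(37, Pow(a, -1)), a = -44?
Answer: Rational(1073, 2) ≈ 536.50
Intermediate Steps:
n = Rational(-37, 44) (n = Mul(37, Pow(-44, -1)) = Mul(37, Rational(-1, 44)) = Rational(-37, 44) ≈ -0.84091)
Mul(Mul(-44, n), Add(Add(Mul(9, Pow(-6, -1)), Mul(5, Pow(1, -1))), Mul(-1, -11))) = Mul(Mul(-44, Rational(-37, 44)), Add(Add(Mul(9, Pow(-6, -1)), Mul(5, Pow(1, -1))), Mul(-1, -11))) = Mul(37, Add(Add(Mul(9, Rational(-1, 6)), Mul(5, 1)), 11)) = Mul(37, Add(Add(Rational(-3, 2), 5), 11)) = Mul(37, Add(Rational(7, 2), 11)) = Mul(37, Rational(29, 2)) = Rational(1073, 2)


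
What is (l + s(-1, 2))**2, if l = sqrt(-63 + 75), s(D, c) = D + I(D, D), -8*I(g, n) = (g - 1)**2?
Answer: 57/4 - 6*sqrt(3) ≈ 3.8577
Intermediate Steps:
I(g, n) = -(-1 + g)**2/8 (I(g, n) = -(g - 1)**2/8 = -(-1 + g)**2/8)
s(D, c) = D - (-1 + D)**2/8
l = 2*sqrt(3) (l = sqrt(12) = 2*sqrt(3) ≈ 3.4641)
(l + s(-1, 2))**2 = (2*sqrt(3) + (-1 - (-1 - 1)**2/8))**2 = (2*sqrt(3) + (-1 - 1/8*(-2)**2))**2 = (2*sqrt(3) + (-1 - 1/8*4))**2 = (2*sqrt(3) + (-1 - 1/2))**2 = (2*sqrt(3) - 3/2)**2 = (-3/2 + 2*sqrt(3))**2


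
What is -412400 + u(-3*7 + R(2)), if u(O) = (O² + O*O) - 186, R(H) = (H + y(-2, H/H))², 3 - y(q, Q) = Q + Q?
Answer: -412298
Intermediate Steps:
y(q, Q) = 3 - 2*Q (y(q, Q) = 3 - (Q + Q) = 3 - 2*Q)
R(H) = (1 + H)² (R(H) = (H + (3 - 2*H/H))² = (H + (3 - 2*1))² = (H + (3 - 2))² = (H + 1)² = (1 + H)²)
u(O) = -186 + 2*O² (u(O) = (O² + O²) - 186 = 2*O² - 186 = -186 + 2*O²)
-412400 + u(-3*7 + R(2)) = -412400 + (-186 + 2*(-3*7 + (1 + 2)²)²) = -412400 + (-186 + 2*(-21 + 3²)²) = -412400 + (-186 + 2*(-21 + 9)²) = -412400 + (-186 + 2*(-12)²) = -412400 + (-186 + 2*144) = -412400 + (-186 + 288) = -412400 + 102 = -412298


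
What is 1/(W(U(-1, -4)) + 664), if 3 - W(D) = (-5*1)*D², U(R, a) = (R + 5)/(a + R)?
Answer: 5/3351 ≈ 0.0014921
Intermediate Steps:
U(R, a) = (5 + R)/(R + a)
W(D) = 3 + 5*D² (W(D) = 3 - (-5*1)*D² = 3 - (-5)*D² = 3 + 5*D²)
1/(W(U(-1, -4)) + 664) = 1/((3 + 5*((5 - 1)/(-1 - 4))²) + 664) = 1/((3 + 5*(4/(-5))²) + 664) = 1/((3 + 5*(-⅕*4)²) + 664) = 1/((3 + 5*(-⅘)²) + 664) = 1/((3 + 5*(16/25)) + 664) = 1/((3 + 16/5) + 664) = 1/(31/5 + 664) = 1/(3351/5) = 5/3351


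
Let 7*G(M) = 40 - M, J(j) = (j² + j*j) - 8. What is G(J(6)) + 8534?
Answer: 59714/7 ≈ 8530.6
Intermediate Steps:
J(j) = -8 + 2*j² (J(j) = (j² + j²) - 8 = 2*j² - 8 = -8 + 2*j²)
G(M) = 40/7 - M/7 (G(M) = (40 - M)/7 = 40/7 - M/7)
G(J(6)) + 8534 = (40/7 - (-8 + 2*6²)/7) + 8534 = (40/7 - (-8 + 2*36)/7) + 8534 = (40/7 - (-8 + 72)/7) + 8534 = (40/7 - ⅐*64) + 8534 = (40/7 - 64/7) + 8534 = -24/7 + 8534 = 59714/7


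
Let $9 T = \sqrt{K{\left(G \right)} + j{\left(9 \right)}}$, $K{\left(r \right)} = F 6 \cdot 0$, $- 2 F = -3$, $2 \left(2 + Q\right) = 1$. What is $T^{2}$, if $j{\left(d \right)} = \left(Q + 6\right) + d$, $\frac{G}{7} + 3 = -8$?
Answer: $\frac{1}{6} \approx 0.16667$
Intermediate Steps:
$Q = - \frac{3}{2}$ ($Q = -2 + \frac{1}{2} \cdot 1 = -2 + \frac{1}{2} = - \frac{3}{2} \approx -1.5$)
$F = \frac{3}{2}$ ($F = \left(- \frac{1}{2}\right) \left(-3\right) = \frac{3}{2} \approx 1.5$)
$G = -77$ ($G = -21 + 7 \left(-8\right) = -21 - 56 = -77$)
$K{\left(r \right)} = 0$ ($K{\left(r \right)} = \frac{3}{2} \cdot 6 \cdot 0 = 9 \cdot 0 = 0$)
$j{\left(d \right)} = \frac{9}{2} + d$ ($j{\left(d \right)} = \left(- \frac{3}{2} + 6\right) + d = \frac{9}{2} + d$)
$T = \frac{\sqrt{6}}{6}$ ($T = \frac{\sqrt{0 + \left(\frac{9}{2} + 9\right)}}{9} = \frac{\sqrt{0 + \frac{27}{2}}}{9} = \frac{\sqrt{\frac{27}{2}}}{9} = \frac{\frac{3}{2} \sqrt{6}}{9} = \frac{\sqrt{6}}{6} \approx 0.40825$)
$T^{2} = \left(\frac{\sqrt{6}}{6}\right)^{2} = \frac{1}{6}$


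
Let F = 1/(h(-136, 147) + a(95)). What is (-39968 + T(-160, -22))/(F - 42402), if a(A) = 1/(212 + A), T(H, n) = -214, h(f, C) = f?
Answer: 1677638682/1770326209 ≈ 0.94764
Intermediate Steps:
F = -307/41751 (F = 1/(-136 + 1/(212 + 95)) = 1/(-136 + 1/307) = 1/(-41751/307) = -307/41751 ≈ -0.0073531)
(-39968 + T(-160, -22))/(F - 42402) = (-39968 - 214)/(-307/41751 - 42402) = -40182/(-1770326209/41751) = -40182*(-41751/1770326209) = 1677638682/1770326209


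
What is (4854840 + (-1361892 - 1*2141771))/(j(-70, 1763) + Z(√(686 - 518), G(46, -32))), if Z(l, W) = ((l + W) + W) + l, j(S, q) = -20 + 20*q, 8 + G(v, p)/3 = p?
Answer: 49675625/1286764 - 79481*√42/18014696 ≈ 38.576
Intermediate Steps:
G(v, p) = -24 + 3*p
Z(l, W) = 2*W + 2*l (Z(l, W) = ((W + l) + W) + l = (l + 2*W) + l = 2*W + 2*l)
(4854840 + (-1361892 - 1*2141771))/(j(-70, 1763) + Z(√(686 - 518), G(46, -32))) = (4854840 + (-1361892 - 1*2141771))/((-20 + 20*1763) + (2*(-24 + 3*(-32)) + 2*√(686 - 518))) = (4854840 + (-1361892 - 2141771))/((-20 + 35260) + (2*(-24 - 96) + 2*√168)) = (4854840 - 3503663)/(35240 + (2*(-120) + 2*(2*√42))) = 1351177/(35240 + (-240 + 4*√42)) = 1351177/(35000 + 4*√42)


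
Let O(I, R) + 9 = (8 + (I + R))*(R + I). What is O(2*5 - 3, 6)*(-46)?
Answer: -12144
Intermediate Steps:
O(I, R) = -9 + (I + R)*(8 + I + R) (O(I, R) = -9 + (8 + (I + R))*(R + I) = -9 + (8 + I + R)*(I + R) = -9 + (I + R)*(8 + I + R))
O(2*5 - 3, 6)*(-46) = (-9 + (2*5 - 3)² + 6² + 8*(2*5 - 3) + 8*6 + 2*(2*5 - 3)*6)*(-46) = (-9 + (10 - 3)² + 36 + 8*(10 - 3) + 48 + 2*(10 - 3)*6)*(-46) = (-9 + 7² + 36 + 8*7 + 48 + 2*7*6)*(-46) = (-9 + 49 + 36 + 56 + 48 + 84)*(-46) = 264*(-46) = -12144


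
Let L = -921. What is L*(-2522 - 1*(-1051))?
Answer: 1354791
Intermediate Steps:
L*(-2522 - 1*(-1051)) = -921*(-2522 - 1*(-1051)) = -921*(-2522 + 1051) = -921*(-1471) = 1354791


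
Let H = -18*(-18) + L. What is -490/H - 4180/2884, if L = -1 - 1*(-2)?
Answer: -138583/46865 ≈ -2.9571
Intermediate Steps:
L = 1 (L = -1 + 2 = 1)
H = 325 (H = -18*(-18) + 1 = 324 + 1 = 325)
-490/H - 4180/2884 = -490/325 - 4180/2884 = -490*1/325 - 4180*1/2884 = -98/65 - 1045/721 = -138583/46865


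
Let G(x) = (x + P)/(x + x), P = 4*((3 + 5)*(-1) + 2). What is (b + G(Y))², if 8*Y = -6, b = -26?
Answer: 361/4 ≈ 90.250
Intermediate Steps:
Y = -¾ (Y = (⅛)*(-6) = -¾ ≈ -0.75000)
P = -24 (P = 4*(8*(-1) + 2) = 4*(-8 + 2) = 4*(-6) = -24)
G(x) = (-24 + x)/(2*x) (G(x) = (x - 24)/(x + x) = (-24 + x)/((2*x)) = (-24 + x)*(1/(2*x)) = (-24 + x)/(2*x))
(b + G(Y))² = (-26 + (-24 - ¾)/(2*(-¾)))² = (-26 + (½)*(-4/3)*(-99/4))² = (-26 + 33/2)² = (-19/2)² = 361/4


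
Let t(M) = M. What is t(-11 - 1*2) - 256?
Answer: -269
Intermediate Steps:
t(-11 - 1*2) - 256 = (-11 - 1*2) - 256 = (-11 - 2) - 256 = -13 - 256 = -269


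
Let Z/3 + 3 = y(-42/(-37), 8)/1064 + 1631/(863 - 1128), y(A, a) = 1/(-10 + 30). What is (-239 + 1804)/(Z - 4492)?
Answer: -1765069600/5097232289 ≈ -0.34628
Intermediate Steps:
y(A, a) = 1/20
Z = -30975009/1127840 (Z = -9 + 3*((1/20)/1064 + 1631/(863 - 1128)) = -9 + 3*((1/20)*(1/1064) + 1631/(-265)) = -9 + 3*(1/21280 + 1631*(-1/265)) = -9 + 3*(1/21280 - 1631/265) = -9 + 3*(-6941483/1127840) = -9 - 20824449/1127840 = -30975009/1127840 ≈ -27.464)
(-239 + 1804)/(Z - 4492) = (-239 + 1804)/(-30975009/1127840 - 4492) = 1565/(-5097232289/1127840) = 1565*(-1127840/5097232289) = -1765069600/5097232289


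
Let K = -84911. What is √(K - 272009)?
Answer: 2*I*√89230 ≈ 597.43*I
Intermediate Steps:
√(K - 272009) = √(-84911 - 272009) = √(-356920) = 2*I*√89230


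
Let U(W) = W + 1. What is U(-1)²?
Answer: 0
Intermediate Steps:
U(W) = 1 + W
U(-1)² = (1 - 1)² = 0² = 0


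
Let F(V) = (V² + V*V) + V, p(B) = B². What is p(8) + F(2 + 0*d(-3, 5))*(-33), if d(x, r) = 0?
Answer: -266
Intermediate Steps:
F(V) = V + 2*V² (F(V) = (V² + V²) + V = 2*V² + V = V + 2*V²)
p(8) + F(2 + 0*d(-3, 5))*(-33) = 8² + ((2 + 0*0)*(1 + 2*(2 + 0*0)))*(-33) = 64 + ((2 + 0)*(1 + 2*(2 + 0)))*(-33) = 64 + (2*(1 + 2*2))*(-33) = 64 + (2*(1 + 4))*(-33) = 64 + (2*5)*(-33) = 64 + 10*(-33) = 64 - 330 = -266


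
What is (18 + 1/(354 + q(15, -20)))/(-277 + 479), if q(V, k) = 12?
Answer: 6589/73932 ≈ 0.089122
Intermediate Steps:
(18 + 1/(354 + q(15, -20)))/(-277 + 479) = (18 + 1/(354 + 12))/(-277 + 479) = (18 + 1/366)/202 = (18 + 1/366)*(1/202) = (6589/366)*(1/202) = 6589/73932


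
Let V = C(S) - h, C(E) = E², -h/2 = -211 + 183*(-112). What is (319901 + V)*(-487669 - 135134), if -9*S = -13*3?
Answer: -520362701752/3 ≈ -1.7345e+11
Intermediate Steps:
S = 13/3 (S = -(-13)*3/9 = -⅑*(-39) = 13/3 ≈ 4.3333)
h = 41414 (h = -2*(-211 + 183*(-112)) = -2*(-211 - 20496) = -2*(-20707) = 41414)
V = -372557/9 (V = (13/3)² - 1*41414 = 169/9 - 41414 = -372557/9 ≈ -41395.)
(319901 + V)*(-487669 - 135134) = (319901 - 372557/9)*(-487669 - 135134) = (2506552/9)*(-622803) = -520362701752/3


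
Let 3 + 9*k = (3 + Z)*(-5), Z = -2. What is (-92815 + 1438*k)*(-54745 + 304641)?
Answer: -211621678744/9 ≈ -2.3514e+10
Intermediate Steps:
k = -8/9 (k = -⅓ + ((3 - 2)*(-5))/9 = -⅓ + (1*(-5))/9 = -⅓ + (⅑)*(-5) = -⅓ - 5/9 = -8/9 ≈ -0.88889)
(-92815 + 1438*k)*(-54745 + 304641) = (-92815 + 1438*(-8/9))*(-54745 + 304641) = (-92815 - 11504/9)*249896 = -846839/9*249896 = -211621678744/9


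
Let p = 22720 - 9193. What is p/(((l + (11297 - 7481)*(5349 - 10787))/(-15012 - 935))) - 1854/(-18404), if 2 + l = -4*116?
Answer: 501061763034/47739686137 ≈ 10.496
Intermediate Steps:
p = 13527
l = -466 (l = -2 - 4*116 = -2 - 464 = -466)
p/(((l + (11297 - 7481)*(5349 - 10787))/(-15012 - 935))) - 1854/(-18404) = 13527/(((-466 + (11297 - 7481)*(5349 - 10787))/(-15012 - 935))) - 1854/(-18404) = 13527/(((-466 + 3816*(-5438))/(-15947))) - 1854*(-1/18404) = 13527/(((-466 - 20751408)*(-1/15947))) + 927/9202 = 13527/((-20751874*(-1/15947))) + 927/9202 = 13527/(20751874/15947) + 927/9202 = 13527*(15947/20751874) + 927/9202 = 215715069/20751874 + 927/9202 = 501061763034/47739686137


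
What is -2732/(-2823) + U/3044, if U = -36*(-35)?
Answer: 2968297/2148303 ≈ 1.3817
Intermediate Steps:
U = 1260
-2732/(-2823) + U/3044 = -2732/(-2823) + 1260/3044 = -2732*(-1/2823) + 1260*(1/3044) = 2732/2823 + 315/761 = 2968297/2148303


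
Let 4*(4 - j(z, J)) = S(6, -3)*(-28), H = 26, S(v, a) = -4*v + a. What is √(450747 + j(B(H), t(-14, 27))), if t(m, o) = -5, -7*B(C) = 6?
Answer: √450562 ≈ 671.24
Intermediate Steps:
S(v, a) = a - 4*v
B(C) = -6/7 (B(C) = -⅐*6 = -6/7)
j(z, J) = -185 (j(z, J) = 4 - (-3 - 4*6)*(-28)/4 = 4 - (-3 - 24)*(-28)/4 = 4 - (-27)*(-28)/4 = 4 - ¼*756 = 4 - 189 = -185)
√(450747 + j(B(H), t(-14, 27))) = √(450747 - 185) = √450562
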